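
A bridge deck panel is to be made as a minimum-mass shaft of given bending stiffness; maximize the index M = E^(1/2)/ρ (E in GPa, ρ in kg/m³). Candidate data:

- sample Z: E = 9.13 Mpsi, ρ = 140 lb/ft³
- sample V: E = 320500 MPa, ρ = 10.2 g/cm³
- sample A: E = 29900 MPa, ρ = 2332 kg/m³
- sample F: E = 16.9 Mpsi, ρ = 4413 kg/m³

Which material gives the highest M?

In SI units:
  sample Z: E = 62.95 GPa, ρ = 2243 kg/m³
  sample V: E = 320.5 GPa, ρ = 10200 kg/m³
  sample A: E = 29.90 GPa, ρ = 2332 kg/m³
  sample F: E = 116.5 GPa, ρ = 4413 kg/m³
  sample Z: M = 3.54×10⁻³
  sample F: M = 2.45×10⁻³
  sample A: M = 2.34×10⁻³
  sample V: M = 1.76×10⁻³
Sample Z ranks first.

sample Z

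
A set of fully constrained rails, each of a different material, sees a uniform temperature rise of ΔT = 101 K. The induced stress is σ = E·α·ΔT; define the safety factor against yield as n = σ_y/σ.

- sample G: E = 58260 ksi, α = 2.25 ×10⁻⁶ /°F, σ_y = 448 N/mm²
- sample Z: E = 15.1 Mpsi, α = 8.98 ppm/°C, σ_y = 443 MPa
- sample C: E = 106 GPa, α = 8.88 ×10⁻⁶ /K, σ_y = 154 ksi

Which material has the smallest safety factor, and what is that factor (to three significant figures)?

sample G, n = 2.73

Per material, after unit conversion:
  sample G: E = 401.7, α = 4.05, σ_y = 448.0 → σ = 164 MPa, n = 2.73
  sample Z: E = 104.1, α = 8.98, σ_y = 443.0 → σ = 94.4 MPa, n = 4.69
  sample C: E = 106.0, α = 8.88, σ_y = 1062 → σ = 95.1 MPa, n = 11.2
Smallest n: sample G with n = 2.73.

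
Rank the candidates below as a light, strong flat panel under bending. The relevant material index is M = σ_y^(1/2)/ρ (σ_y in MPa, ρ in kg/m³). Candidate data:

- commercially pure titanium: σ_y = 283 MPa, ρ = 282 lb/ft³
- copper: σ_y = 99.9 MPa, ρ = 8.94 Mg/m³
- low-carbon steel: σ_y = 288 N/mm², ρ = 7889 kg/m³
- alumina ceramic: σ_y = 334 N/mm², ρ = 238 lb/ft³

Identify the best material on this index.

alumina ceramic

Convert each candidate to consistent units, then evaluate M:
  commercially pure titanium: σ_y = 283.0 MPa, ρ = 4517 kg/m³
  copper: σ_y = 99.90 MPa, ρ = 8940 kg/m³
  low-carbon steel: σ_y = 288.0 MPa, ρ = 7889 kg/m³
  alumina ceramic: σ_y = 334.0 MPa, ρ = 3812 kg/m³
  alumina ceramic: M = 4.79×10⁻³
  commercially pure titanium: M = 3.72×10⁻³
  low-carbon steel: M = 2.15×10⁻³
  copper: M = 1.12×10⁻³
Alumina ceramic has the largest M.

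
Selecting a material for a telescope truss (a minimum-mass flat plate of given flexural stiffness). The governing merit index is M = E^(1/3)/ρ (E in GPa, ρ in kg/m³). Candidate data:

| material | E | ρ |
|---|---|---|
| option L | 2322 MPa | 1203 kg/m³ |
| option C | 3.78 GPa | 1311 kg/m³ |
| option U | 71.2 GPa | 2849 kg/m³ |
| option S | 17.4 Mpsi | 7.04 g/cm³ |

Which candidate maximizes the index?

option U

After converting to SI:
  option L: E = 2.322 GPa, ρ = 1203 kg/m³
  option C: E = 3.780 GPa, ρ = 1311 kg/m³
  option U: E = 71.20 GPa, ρ = 2849 kg/m³
  option S: E = 120.0 GPa, ρ = 7040 kg/m³
  option U: M = 1.45×10⁻³
  option C: M = 1.19×10⁻³
  option L: M = 1.10×10⁻³
  option S: M = 0.701×10⁻³
Highest index: option U.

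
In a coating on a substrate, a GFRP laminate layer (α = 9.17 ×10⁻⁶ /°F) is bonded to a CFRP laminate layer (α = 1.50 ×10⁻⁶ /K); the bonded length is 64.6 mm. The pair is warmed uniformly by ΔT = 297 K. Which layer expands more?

GFRP laminate: α = 9.17×10⁻⁶/°F × 9/5 = 16.5×10⁻⁶/K.
α(GFRP laminate) = 16.5×10⁻⁶/K vs α(CFRP laminate) = 1.50×10⁻⁶/K.
Higher α expands more for the same ΔT: GFRP laminate.

GFRP laminate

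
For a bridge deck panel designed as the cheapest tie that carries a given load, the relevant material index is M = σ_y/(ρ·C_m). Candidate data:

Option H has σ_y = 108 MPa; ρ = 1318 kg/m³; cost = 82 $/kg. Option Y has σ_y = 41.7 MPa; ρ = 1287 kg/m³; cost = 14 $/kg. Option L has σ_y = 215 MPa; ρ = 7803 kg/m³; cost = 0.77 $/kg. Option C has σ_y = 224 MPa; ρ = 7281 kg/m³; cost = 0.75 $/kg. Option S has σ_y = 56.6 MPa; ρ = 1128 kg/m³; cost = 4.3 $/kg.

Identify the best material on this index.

Computing M directly (units already consistent):
  option C: M = 41.0 kN·m per $
  option L: M = 35.8 kN·m per $
  option S: M = 11.7 kN·m per $
  option Y: M = 2.31 kN·m per $
  option H: M = 0.999 kN·m per $
Highest index: option C.

option C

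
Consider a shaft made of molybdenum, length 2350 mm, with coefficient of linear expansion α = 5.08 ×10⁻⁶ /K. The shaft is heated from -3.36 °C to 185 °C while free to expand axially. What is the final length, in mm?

ΔT = 185 − (-3.36) = 188.4 K.
ΔL = α·L₀·ΔT = 5.08×10⁻⁶ × 2350 mm × 188.4 K = 2.25 mm.
L = L₀ + ΔL = 2350 + 2.25 = 2352.2 mm.

2352.2 mm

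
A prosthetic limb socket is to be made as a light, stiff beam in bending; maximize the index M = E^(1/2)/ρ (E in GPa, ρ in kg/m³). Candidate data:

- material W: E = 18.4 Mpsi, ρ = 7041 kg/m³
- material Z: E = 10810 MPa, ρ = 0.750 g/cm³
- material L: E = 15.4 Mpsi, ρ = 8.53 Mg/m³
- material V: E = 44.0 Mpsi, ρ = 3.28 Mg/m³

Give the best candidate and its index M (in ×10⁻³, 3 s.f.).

Putting every candidate on a common basis:
  material W: E = 126.9 GPa, ρ = 7041 kg/m³
  material Z: E = 10.81 GPa, ρ = 750.0 kg/m³
  material L: E = 106.2 GPa, ρ = 8530 kg/m³
  material V: E = 303.4 GPa, ρ = 3280 kg/m³
  material V: M = 5.31×10⁻³
  material Z: M = 4.38×10⁻³
  material W: M = 1.60×10⁻³
  material L: M = 1.21×10⁻³
Material V ranks first.

material V, M = 5.31×10⁻³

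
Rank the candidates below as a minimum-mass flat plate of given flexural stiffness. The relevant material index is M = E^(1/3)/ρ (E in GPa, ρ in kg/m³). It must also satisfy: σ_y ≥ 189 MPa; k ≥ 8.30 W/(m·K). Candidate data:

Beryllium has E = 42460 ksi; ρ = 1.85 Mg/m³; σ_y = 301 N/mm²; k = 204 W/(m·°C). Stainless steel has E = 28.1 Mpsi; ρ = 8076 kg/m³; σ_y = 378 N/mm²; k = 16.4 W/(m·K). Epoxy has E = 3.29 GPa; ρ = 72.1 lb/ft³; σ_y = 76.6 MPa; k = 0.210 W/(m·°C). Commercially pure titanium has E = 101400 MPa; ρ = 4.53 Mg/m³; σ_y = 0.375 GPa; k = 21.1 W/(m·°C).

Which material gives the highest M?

Screen on constraints: σ_y ≥ 189 MPa; k ≥ 8.30 W/(m·K). Survivors: beryllium, stainless steel, commercially pure titanium.
Putting every candidate on a common basis:
  beryllium: E = 292.8 GPa, ρ = 1850 kg/m³
  stainless steel: E = 193.7 GPa, ρ = 8076 kg/m³
  commercially pure titanium: E = 101.4 GPa, ρ = 4530 kg/m³
  beryllium: M = 3.59×10⁻³
  commercially pure titanium: M = 1.03×10⁻³
  stainless steel: M = 0.716×10⁻³
Beryllium ranks first.

beryllium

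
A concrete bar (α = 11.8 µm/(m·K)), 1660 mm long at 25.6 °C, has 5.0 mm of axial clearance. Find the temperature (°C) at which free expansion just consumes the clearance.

α·L₀·ΔT = 5.0 mm ⇒ ΔT = 5.0 / (11.8×10⁻⁶ × 1660.0) = 255.3 K.
T = 25.6 + 255.3 = 280.9 °C.

281 °C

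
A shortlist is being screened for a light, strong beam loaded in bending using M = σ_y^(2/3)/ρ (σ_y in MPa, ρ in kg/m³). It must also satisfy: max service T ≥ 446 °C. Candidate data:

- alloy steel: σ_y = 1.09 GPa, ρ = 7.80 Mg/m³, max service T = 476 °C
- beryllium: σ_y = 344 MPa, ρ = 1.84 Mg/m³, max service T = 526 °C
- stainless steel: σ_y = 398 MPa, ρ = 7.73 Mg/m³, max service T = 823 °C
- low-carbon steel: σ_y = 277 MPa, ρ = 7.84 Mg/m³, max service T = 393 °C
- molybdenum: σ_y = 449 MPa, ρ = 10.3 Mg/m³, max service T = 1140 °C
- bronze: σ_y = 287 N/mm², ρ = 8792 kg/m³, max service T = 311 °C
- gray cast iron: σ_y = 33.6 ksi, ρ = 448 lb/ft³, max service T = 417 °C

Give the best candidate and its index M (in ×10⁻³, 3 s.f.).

Screen on constraints: max service T ≥ 446 °C. Survivors: alloy steel, beryllium, stainless steel, molybdenum.
Putting every candidate on a common basis:
  alloy steel: σ_y = 1090 MPa, ρ = 7800 kg/m³
  beryllium: σ_y = 344.0 MPa, ρ = 1840 kg/m³
  stainless steel: σ_y = 398.0 MPa, ρ = 7730 kg/m³
  molybdenum: σ_y = 449.0 MPa, ρ = 10300 kg/m³
  beryllium: M = 26.7×10⁻³
  alloy steel: M = 13.6×10⁻³
  stainless steel: M = 7.00×10⁻³
  molybdenum: M = 5.69×10⁻³
Beryllium ranks first.

beryllium, M = 26.7×10⁻³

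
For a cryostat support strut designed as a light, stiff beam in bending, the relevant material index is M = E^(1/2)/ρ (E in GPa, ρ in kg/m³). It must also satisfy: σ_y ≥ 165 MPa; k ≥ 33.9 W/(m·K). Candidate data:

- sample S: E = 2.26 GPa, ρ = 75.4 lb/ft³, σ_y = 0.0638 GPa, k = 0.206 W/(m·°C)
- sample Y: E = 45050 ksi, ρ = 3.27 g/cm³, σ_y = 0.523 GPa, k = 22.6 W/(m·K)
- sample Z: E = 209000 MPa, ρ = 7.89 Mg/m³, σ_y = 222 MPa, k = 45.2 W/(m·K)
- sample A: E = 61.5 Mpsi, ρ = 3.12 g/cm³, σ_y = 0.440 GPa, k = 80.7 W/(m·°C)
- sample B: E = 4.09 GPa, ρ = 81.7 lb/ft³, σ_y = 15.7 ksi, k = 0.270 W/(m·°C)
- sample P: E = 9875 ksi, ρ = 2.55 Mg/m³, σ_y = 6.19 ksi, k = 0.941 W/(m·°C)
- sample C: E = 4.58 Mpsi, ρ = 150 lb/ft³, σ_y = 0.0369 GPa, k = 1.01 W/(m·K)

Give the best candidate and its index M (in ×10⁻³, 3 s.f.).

sample A, M = 6.60×10⁻³

Screen on constraints: σ_y ≥ 165 MPa; k ≥ 33.9 W/(m·K). Survivors: sample Z, sample A.
Normalizing units and computing the index:
  sample Z: E = 209.0 GPa, ρ = 7890 kg/m³
  sample A: E = 424.0 GPa, ρ = 3120 kg/m³
  sample A: M = 6.60×10⁻³
  sample Z: M = 1.83×10⁻³
Sample A ranks first.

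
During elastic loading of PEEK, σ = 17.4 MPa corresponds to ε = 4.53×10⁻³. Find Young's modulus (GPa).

3.84 GPa

E = σ/ε = 17.4 MPa / 4.53×10⁻³ = 3841 MPa = 3.84 GPa.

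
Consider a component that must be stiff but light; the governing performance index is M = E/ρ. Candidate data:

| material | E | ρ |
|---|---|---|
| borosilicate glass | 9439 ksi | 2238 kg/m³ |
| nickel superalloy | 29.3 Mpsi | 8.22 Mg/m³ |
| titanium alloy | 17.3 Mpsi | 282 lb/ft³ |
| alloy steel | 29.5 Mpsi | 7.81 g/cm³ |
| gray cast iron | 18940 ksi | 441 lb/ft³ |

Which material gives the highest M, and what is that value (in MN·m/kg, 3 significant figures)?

borosilicate glass, M = 29.1 MN·m/kg

In SI units:
  borosilicate glass: E = 65.08 GPa, ρ = 2238 kg/m³
  nickel superalloy: E = 202.0 GPa, ρ = 8220 kg/m³
  titanium alloy: E = 119.3 GPa, ρ = 4517 kg/m³
  alloy steel: E = 203.4 GPa, ρ = 7810 kg/m³
  gray cast iron: E = 130.6 GPa, ρ = 7064 kg/m³
  borosilicate glass: M = 29.1 MN·m/kg
  titanium alloy: M = 26.4 MN·m/kg
  alloy steel: M = 26.0 MN·m/kg
  nickel superalloy: M = 24.6 MN·m/kg
  gray cast iron: M = 18.5 MN·m/kg
Highest index: borosilicate glass.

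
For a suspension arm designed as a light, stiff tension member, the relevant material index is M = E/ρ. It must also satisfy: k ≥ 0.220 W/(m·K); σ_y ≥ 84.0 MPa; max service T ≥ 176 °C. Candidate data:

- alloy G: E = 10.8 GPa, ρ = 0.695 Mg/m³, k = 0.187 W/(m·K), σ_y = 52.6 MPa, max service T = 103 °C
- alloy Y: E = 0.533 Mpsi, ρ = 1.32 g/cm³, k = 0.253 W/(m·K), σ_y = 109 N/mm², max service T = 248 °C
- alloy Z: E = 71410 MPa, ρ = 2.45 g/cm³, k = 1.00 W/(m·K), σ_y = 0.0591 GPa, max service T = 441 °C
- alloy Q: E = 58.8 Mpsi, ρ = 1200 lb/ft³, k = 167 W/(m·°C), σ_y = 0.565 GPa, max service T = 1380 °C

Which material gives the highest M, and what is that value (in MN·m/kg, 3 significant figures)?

alloy Q, M = 21.1 MN·m/kg

Screen on constraints: k ≥ 0.220 W/(m·K); σ_y ≥ 84.0 MPa; max service T ≥ 176 °C. Survivors: alloy Y, alloy Q.
Normalizing units and computing the index:
  alloy Y: E = 3.675 GPa, ρ = 1320 kg/m³
  alloy Q: E = 405.4 GPa, ρ = 19220 kg/m³
  alloy Q: M = 21.1 MN·m/kg
  alloy Y: M = 2.78 MN·m/kg
Alloy Q has the largest M.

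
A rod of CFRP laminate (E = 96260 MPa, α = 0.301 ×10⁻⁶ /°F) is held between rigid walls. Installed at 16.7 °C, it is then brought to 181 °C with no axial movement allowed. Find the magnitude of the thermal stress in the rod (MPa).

E = 96260 MPa = 96.26 GPa.
α = 0.301×10⁻⁶/°F × 9/5 = 0.542×10⁻⁶/K.
ΔT = 164.3 K. Constrained thermal stress σ = E·α·ΔT = 96.26×10³ MPa × 0.542×10⁻⁶ × 164.3 = 8.57 MPa (compressive).

8.57 MPa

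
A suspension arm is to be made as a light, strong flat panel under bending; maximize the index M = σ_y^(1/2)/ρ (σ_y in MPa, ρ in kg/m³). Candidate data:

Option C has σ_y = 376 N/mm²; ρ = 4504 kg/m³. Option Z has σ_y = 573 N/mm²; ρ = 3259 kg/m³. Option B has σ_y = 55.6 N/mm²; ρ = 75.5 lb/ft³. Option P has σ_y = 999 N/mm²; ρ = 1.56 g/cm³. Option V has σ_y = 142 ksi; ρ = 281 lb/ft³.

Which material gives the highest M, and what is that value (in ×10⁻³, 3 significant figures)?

After converting to SI:
  option C: σ_y = 376.0 MPa, ρ = 4504 kg/m³
  option Z: σ_y = 573.0 MPa, ρ = 3259 kg/m³
  option B: σ_y = 55.60 MPa, ρ = 1209 kg/m³
  option P: σ_y = 999.0 MPa, ρ = 1560 kg/m³
  option V: σ_y = 979.1 MPa, ρ = 4501 kg/m³
  option P: M = 20.3×10⁻³
  option Z: M = 7.35×10⁻³
  option V: M = 6.95×10⁻³
  option B: M = 6.17×10⁻³
  option C: M = 4.31×10⁻³
The maximum is for option P.

option P, M = 20.3×10⁻³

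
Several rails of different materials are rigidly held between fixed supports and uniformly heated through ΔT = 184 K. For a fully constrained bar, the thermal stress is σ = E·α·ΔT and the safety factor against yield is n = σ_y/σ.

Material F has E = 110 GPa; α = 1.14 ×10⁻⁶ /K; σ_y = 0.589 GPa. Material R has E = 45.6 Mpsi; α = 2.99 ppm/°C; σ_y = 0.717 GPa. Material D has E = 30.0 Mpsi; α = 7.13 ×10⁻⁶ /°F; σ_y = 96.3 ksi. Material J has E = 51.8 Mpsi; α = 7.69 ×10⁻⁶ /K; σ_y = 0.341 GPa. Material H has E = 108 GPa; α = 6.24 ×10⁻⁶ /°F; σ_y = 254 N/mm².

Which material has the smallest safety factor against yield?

material J

In consistent units (E in GPa, α in ×10⁻⁶/K, σ_y in MPa):
  material F: E = 110.0, α = 1.14, σ_y = 589.0 → σ = 23.1 MPa, n = 25.5
  material R: E = 314.4, α = 2.99, σ_y = 717.0 → σ = 173 MPa, n = 4.15
  material D: E = 206.8, α = 12.8, σ_y = 664.0 → σ = 488 MPa, n = 1.36
  material J: E = 357.1, α = 7.69, σ_y = 341.0 → σ = 505 MPa, n = 0.675
  material H: E = 108.0, α = 11.2, σ_y = 254.0 → σ = 223 MPa, n = 1.14
Smallest n: material J with n = 0.675.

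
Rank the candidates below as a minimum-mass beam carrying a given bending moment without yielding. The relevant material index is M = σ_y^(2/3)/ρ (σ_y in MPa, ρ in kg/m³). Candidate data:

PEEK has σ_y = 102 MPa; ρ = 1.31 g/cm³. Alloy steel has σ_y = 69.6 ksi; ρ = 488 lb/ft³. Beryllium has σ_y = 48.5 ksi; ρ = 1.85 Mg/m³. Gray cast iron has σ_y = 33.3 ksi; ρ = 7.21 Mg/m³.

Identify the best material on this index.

After converting to SI:
  PEEK: σ_y = 102.0 MPa, ρ = 1310 kg/m³
  alloy steel: σ_y = 479.9 MPa, ρ = 7817 kg/m³
  beryllium: σ_y = 334.4 MPa, ρ = 1850 kg/m³
  gray cast iron: σ_y = 229.6 MPa, ρ = 7210 kg/m³
  beryllium: M = 26.0×10⁻³
  PEEK: M = 16.7×10⁻³
  alloy steel: M = 7.84×10⁻³
  gray cast iron: M = 5.20×10⁻³
Highest index: beryllium.

beryllium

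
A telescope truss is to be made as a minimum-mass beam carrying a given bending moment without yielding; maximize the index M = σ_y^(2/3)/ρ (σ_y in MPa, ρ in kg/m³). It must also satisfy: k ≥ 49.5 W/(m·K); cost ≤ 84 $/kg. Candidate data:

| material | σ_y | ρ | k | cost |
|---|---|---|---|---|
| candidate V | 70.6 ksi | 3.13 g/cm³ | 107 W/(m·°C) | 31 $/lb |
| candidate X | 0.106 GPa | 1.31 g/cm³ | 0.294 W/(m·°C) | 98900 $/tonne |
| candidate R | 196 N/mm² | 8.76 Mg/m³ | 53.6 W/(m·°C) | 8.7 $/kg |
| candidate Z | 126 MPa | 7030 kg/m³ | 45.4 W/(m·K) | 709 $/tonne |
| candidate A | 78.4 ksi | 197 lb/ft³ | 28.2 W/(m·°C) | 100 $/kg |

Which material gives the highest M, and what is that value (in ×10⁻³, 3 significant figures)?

Screen on constraints: k ≥ 49.5 W/(m·K); cost ≤ 84 $/kg. Survivors: candidate V, candidate R.
Convert each candidate to consistent units, then evaluate M:
  candidate V: σ_y = 486.8 MPa, ρ = 3130 kg/m³
  candidate R: σ_y = 196.0 MPa, ρ = 8760 kg/m³
  candidate V: M = 19.8×10⁻³
  candidate R: M = 3.85×10⁻³
The maximum is for candidate V.

candidate V, M = 19.8×10⁻³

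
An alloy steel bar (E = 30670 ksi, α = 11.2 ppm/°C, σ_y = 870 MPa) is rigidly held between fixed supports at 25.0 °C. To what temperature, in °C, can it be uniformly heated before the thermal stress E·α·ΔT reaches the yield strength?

392 °C

E = 30670 ksi = 211.5 GPa.
E·α·ΔT = 870.0 MPa ⇒ ΔT = 870.0 / (211.5×10³ × 11.2×10⁻⁶) = 367.3 K.
T = 25.0 + 367.3 = 392.3 °C.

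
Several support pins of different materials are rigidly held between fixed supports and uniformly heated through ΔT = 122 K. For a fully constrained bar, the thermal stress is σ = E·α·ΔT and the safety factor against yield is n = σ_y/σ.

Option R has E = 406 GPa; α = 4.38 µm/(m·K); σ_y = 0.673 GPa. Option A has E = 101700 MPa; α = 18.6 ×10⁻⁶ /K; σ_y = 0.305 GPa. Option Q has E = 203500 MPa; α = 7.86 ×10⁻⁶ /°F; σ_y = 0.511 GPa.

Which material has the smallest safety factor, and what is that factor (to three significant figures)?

Per material, after unit conversion:
  option R: E = 406.0, α = 4.38, σ_y = 673.0 → σ = 217 MPa, n = 3.10
  option A: E = 101.7, α = 18.6, σ_y = 305.0 → σ = 231 MPa, n = 1.32
  option Q: E = 203.5, α = 14.1, σ_y = 511.0 → σ = 351 MPa, n = 1.45
Smallest n: option A with n = 1.32.

option A, n = 1.32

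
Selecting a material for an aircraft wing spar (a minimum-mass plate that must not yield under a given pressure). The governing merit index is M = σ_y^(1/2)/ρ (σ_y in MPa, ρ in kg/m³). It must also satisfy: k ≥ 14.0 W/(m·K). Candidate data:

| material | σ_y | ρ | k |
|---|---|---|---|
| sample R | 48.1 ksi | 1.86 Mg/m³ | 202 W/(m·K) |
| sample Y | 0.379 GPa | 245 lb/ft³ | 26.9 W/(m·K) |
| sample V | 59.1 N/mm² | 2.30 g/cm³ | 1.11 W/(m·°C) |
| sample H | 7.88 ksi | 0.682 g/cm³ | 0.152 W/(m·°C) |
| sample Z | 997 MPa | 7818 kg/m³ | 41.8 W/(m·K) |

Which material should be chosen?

Screen on constraints: k ≥ 14.0 W/(m·K). Survivors: sample R, sample Y, sample Z.
Putting every candidate on a common basis:
  sample R: σ_y = 331.6 MPa, ρ = 1860 kg/m³
  sample Y: σ_y = 379.0 MPa, ρ = 3925 kg/m³
  sample Z: σ_y = 997.0 MPa, ρ = 7818 kg/m³
  sample R: M = 9.79×10⁻³
  sample Y: M = 4.96×10⁻³
  sample Z: M = 4.04×10⁻³
Sample R ranks first.

sample R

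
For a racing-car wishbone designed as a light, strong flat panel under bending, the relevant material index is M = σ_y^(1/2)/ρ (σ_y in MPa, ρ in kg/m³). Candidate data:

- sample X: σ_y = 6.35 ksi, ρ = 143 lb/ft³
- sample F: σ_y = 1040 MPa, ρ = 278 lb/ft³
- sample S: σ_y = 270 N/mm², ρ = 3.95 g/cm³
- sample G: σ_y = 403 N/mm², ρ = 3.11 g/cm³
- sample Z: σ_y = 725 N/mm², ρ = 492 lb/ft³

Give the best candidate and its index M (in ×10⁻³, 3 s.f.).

sample F, M = 7.24×10⁻³

Normalizing units and computing the index:
  sample X: σ_y = 43.78 MPa, ρ = 2291 kg/m³
  sample F: σ_y = 1040 MPa, ρ = 4453 kg/m³
  sample S: σ_y = 270.0 MPa, ρ = 3950 kg/m³
  sample G: σ_y = 403.0 MPa, ρ = 3110 kg/m³
  sample Z: σ_y = 725.0 MPa, ρ = 7881 kg/m³
  sample F: M = 7.24×10⁻³
  sample G: M = 6.45×10⁻³
  sample S: M = 4.16×10⁻³
  sample Z: M = 3.42×10⁻³
  sample X: M = 2.89×10⁻³
Highest index: sample F.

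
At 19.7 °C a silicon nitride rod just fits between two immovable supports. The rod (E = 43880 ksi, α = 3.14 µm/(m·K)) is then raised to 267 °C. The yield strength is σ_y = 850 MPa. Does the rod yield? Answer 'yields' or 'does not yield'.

does not yield

E = 43880 ksi = 302.5 GPa.
ΔT = 247.3 K. Constrained thermal stress σ = E·α·ΔT = 302.5×10³ MPa × 3.14×10⁻⁶ × 247.3 = 235 MPa (compressive).
Compare to σ_y = 850 MPa: σ < σ_y, so it does not yield.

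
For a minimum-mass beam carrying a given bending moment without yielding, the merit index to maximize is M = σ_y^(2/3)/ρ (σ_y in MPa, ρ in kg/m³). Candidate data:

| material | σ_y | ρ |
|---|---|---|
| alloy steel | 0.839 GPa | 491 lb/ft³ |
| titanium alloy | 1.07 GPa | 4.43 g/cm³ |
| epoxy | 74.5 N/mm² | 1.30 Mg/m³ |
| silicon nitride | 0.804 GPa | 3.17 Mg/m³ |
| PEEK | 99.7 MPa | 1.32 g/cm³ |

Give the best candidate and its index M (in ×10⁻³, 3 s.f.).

silicon nitride, M = 27.3×10⁻³

After converting to SI:
  alloy steel: σ_y = 839.0 MPa, ρ = 7865 kg/m³
  titanium alloy: σ_y = 1070 MPa, ρ = 4430 kg/m³
  epoxy: σ_y = 74.50 MPa, ρ = 1300 kg/m³
  silicon nitride: σ_y = 804.0 MPa, ρ = 3170 kg/m³
  PEEK: σ_y = 99.70 MPa, ρ = 1320 kg/m³
  silicon nitride: M = 27.3×10⁻³
  titanium alloy: M = 23.6×10⁻³
  PEEK: M = 16.3×10⁻³
  epoxy: M = 13.6×10⁻³
  alloy steel: M = 11.3×10⁻³
Highest index: silicon nitride.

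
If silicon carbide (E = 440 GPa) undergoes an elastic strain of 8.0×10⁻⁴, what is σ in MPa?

352 MPa

σ = E·ε = 440000 MPa × 8.0×10⁻⁴ = 352 MPa.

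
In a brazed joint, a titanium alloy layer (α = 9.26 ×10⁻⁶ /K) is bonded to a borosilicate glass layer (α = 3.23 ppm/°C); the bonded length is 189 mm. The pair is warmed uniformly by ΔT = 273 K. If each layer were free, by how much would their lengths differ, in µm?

311 µm

Δα = |9.26 − 3.23|×10⁻⁶/K = 6.03×10⁻⁶/K.
ΔL_mismatch = Δα·L·ΔT = 6.03×10⁻⁶ × 189.0 mm × 273.0 K = 311 µm.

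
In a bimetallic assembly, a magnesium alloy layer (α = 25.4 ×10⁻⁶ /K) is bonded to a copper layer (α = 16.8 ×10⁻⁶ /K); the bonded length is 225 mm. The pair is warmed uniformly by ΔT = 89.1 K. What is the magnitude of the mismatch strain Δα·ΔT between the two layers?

7.66×10⁻⁴

Δα = |25.4 − 16.8|×10⁻⁶/K = 8.60×10⁻⁶/K.
Mismatch strain = Δα·ΔT = 8.60×10⁻⁶ × 89.1 = 7.66×10⁻⁴.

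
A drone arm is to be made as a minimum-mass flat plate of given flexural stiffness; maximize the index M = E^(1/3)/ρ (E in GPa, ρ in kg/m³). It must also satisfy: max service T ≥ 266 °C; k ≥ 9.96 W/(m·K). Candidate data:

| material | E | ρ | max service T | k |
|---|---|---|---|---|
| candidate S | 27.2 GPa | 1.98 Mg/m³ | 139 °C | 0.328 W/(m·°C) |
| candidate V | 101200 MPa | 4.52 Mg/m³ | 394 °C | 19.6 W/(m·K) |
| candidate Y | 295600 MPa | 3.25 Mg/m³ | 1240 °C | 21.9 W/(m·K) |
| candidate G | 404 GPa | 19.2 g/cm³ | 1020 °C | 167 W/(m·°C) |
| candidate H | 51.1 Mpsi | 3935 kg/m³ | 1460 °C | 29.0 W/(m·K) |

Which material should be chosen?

candidate Y

Screen on constraints: max service T ≥ 266 °C; k ≥ 9.96 W/(m·K). Survivors: candidate V, candidate Y, candidate G, candidate H.
Normalizing units and computing the index:
  candidate V: E = 101.2 GPa, ρ = 4520 kg/m³
  candidate Y: E = 295.6 GPa, ρ = 3250 kg/m³
  candidate G: E = 404.0 GPa, ρ = 19200 kg/m³
  candidate H: E = 352.3 GPa, ρ = 3935 kg/m³
  candidate Y: M = 2.05×10⁻³
  candidate H: M = 1.79×10⁻³
  candidate V: M = 1.03×10⁻³
  candidate G: M = 0.385×10⁻³
Highest index: candidate Y.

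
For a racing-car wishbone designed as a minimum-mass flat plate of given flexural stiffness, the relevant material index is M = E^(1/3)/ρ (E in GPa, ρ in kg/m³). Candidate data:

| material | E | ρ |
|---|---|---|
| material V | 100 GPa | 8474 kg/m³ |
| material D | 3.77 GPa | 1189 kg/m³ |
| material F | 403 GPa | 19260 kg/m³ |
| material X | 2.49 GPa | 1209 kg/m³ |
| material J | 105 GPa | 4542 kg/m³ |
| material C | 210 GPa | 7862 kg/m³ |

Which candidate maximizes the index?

Per-candidate index values:
  material D: M = 1.31×10⁻³
  material X: M = 1.12×10⁻³
  material J: M = 1.04×10⁻³
  material C: M = 0.756×10⁻³
  material V: M = 0.548×10⁻³
  material F: M = 0.384×10⁻³
Material D ranks first.

material D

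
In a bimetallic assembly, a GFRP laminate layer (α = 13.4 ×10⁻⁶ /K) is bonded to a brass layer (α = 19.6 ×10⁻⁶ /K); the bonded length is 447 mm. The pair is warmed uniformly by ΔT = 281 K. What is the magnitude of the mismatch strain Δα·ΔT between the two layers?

1.74×10⁻³

Δα = |13.4 − 19.6|×10⁻⁶/K = 6.20×10⁻⁶/K.
Mismatch strain = Δα·ΔT = 6.20×10⁻⁶ × 281.0 = 1.74×10⁻³.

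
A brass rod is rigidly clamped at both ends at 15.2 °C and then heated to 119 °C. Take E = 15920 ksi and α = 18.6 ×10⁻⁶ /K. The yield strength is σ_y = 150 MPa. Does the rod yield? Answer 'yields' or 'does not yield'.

E = 15920 ksi = 109.8 GPa.
ΔT = 103.8 K. Constrained thermal stress σ = E·α·ΔT = 109.8×10³ MPa × 18.6×10⁻⁶ × 103.8 = 212 MPa (compressive).
Compare to σ_y = 150 MPa: σ ≥ σ_y, so it yields.

yields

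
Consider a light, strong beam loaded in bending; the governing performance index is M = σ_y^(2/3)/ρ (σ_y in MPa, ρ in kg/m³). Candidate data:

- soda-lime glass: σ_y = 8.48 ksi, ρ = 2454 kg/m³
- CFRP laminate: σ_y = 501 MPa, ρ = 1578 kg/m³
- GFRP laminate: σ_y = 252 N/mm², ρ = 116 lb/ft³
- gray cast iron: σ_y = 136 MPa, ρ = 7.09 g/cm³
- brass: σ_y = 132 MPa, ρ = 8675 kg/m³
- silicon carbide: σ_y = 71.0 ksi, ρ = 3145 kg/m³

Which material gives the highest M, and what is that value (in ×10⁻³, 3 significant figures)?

Normalizing units and computing the index:
  soda-lime glass: σ_y = 58.47 MPa, ρ = 2454 kg/m³
  CFRP laminate: σ_y = 501.0 MPa, ρ = 1578 kg/m³
  GFRP laminate: σ_y = 252.0 MPa, ρ = 1858 kg/m³
  gray cast iron: σ_y = 136.0 MPa, ρ = 7090 kg/m³
  brass: σ_y = 132.0 MPa, ρ = 8675 kg/m³
  silicon carbide: σ_y = 489.5 MPa, ρ = 3145 kg/m³
  CFRP laminate: M = 40.0×10⁻³
  GFRP laminate: M = 21.5×10⁻³
  silicon carbide: M = 19.7×10⁻³
  soda-lime glass: M = 6.14×10⁻³
  gray cast iron: M = 3.73×10⁻³
  brass: M = 2.99×10⁻³
CFRP laminate ranks first.

CFRP laminate, M = 40.0×10⁻³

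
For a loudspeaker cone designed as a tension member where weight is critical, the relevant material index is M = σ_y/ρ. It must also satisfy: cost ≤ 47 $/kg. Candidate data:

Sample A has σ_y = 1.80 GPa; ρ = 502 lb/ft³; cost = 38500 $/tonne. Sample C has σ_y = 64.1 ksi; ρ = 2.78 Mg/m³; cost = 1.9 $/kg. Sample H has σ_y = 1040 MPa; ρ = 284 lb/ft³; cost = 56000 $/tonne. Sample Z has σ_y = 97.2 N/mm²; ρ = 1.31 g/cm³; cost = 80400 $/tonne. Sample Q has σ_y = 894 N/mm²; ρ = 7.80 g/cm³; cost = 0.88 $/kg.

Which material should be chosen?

Screen on constraints: cost ≤ 47 $/kg. Survivors: sample A, sample C, sample Q.
In SI units:
  sample A: σ_y = 1800 MPa, ρ = 8041 kg/m³
  sample C: σ_y = 442.0 MPa, ρ = 2780 kg/m³
  sample Q: σ_y = 894.0 MPa, ρ = 7800 kg/m³
  sample A: M = 224 kN·m/kg
  sample C: M = 159 kN·m/kg
  sample Q: M = 115 kN·m/kg
The maximum is for sample A.

sample A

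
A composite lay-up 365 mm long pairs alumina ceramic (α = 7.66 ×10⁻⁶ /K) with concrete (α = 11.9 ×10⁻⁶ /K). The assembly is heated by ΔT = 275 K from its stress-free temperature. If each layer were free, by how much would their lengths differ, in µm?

Δα = |7.66 − 11.9|×10⁻⁶/K = 4.24×10⁻⁶/K.
ΔL_mismatch = Δα·L·ΔT = 4.24×10⁻⁶ × 365.0 mm × 275.0 K = 426 µm.

426 µm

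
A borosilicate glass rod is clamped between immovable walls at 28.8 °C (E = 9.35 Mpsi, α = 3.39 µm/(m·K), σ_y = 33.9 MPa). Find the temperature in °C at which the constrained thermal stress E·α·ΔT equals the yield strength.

E = 9.35 Mpsi = 64.47 GPa.
E·α·ΔT = 33.90 MPa ⇒ ΔT = 33.90 / (64.47×10³ × 3.39×10⁻⁶) = 155.1 K.
T = 28.8 + 155.1 = 183.9 °C.

184 °C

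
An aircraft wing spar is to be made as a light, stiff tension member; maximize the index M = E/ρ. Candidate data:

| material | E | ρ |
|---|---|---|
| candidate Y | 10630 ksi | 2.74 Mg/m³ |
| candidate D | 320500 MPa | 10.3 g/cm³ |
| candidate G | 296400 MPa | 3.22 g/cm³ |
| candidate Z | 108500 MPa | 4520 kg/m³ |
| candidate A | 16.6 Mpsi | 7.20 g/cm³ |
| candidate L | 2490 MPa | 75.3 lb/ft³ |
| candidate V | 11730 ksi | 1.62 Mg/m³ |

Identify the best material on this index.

Convert each candidate to consistent units, then evaluate M:
  candidate Y: E = 73.29 GPa, ρ = 2740 kg/m³
  candidate D: E = 320.5 GPa, ρ = 10300 kg/m³
  candidate G: E = 296.4 GPa, ρ = 3220 kg/m³
  candidate Z: E = 108.5 GPa, ρ = 4520 kg/m³
  candidate A: E = 114.5 GPa, ρ = 7200 kg/m³
  candidate L: E = 2.490 GPa, ρ = 1206 kg/m³
  candidate V: E = 80.88 GPa, ρ = 1620 kg/m³
  candidate G: M = 92.0 MN·m/kg
  candidate V: M = 49.9 MN·m/kg
  candidate D: M = 31.1 MN·m/kg
  candidate Y: M = 26.7 MN·m/kg
  candidate Z: M = 24.0 MN·m/kg
  candidate A: M = 15.9 MN·m/kg
  candidate L: M = 2.06 MN·m/kg
Candidate G ranks first.

candidate G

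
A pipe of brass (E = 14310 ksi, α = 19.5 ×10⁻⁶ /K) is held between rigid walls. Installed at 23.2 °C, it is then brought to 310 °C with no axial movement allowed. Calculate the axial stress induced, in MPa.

552 MPa

E = 14310 ksi = 98.66 GPa.
ΔT = 286.8 K. Constrained thermal stress σ = E·α·ΔT = 98.66×10³ MPa × 19.5×10⁻⁶ × 286.8 = 552 MPa (compressive).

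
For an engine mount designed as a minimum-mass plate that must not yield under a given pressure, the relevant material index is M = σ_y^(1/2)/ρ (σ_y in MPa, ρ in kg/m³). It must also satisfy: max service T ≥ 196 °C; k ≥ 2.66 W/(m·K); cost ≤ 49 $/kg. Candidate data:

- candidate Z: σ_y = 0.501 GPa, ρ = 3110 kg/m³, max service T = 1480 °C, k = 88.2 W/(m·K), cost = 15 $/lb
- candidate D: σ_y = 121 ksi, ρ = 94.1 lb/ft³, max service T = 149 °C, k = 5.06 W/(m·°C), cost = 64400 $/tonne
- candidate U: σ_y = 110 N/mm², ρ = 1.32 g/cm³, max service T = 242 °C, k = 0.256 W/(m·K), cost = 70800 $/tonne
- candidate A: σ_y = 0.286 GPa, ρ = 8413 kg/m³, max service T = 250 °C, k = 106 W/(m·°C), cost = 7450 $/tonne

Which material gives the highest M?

Screen on constraints: max service T ≥ 196 °C; k ≥ 2.66 W/(m·K); cost ≤ 49 $/kg. Survivors: candidate Z, candidate A.
Normalizing units and computing the index:
  candidate Z: σ_y = 501.0 MPa, ρ = 3110 kg/m³
  candidate A: σ_y = 286.0 MPa, ρ = 8413 kg/m³
  candidate Z: M = 7.20×10⁻³
  candidate A: M = 2.01×10⁻³
Candidate Z has the largest M.

candidate Z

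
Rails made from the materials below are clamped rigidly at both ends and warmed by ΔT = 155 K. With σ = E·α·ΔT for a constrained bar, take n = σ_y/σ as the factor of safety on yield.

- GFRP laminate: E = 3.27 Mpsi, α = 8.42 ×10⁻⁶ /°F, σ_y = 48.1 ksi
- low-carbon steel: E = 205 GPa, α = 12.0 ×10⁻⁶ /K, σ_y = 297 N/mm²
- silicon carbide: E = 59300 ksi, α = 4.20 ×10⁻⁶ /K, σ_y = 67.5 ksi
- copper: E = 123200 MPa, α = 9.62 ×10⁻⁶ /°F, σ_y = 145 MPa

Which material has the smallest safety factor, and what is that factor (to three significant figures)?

Converting E to GPa, α to ×10⁻⁶/K, σ_y to MPa, then σ and n for each:
  GFRP laminate: E = 22.55, α = 15.2, σ_y = 331.6 → σ = 53.0 MPa, n = 6.26
  low-carbon steel: E = 205.0, α = 12.0, σ_y = 297.0 → σ = 381 MPa, n = 0.779
  silicon carbide: E = 408.9, α = 4.20, σ_y = 465.4 → σ = 266 MPa, n = 1.75
  copper: E = 123.2, α = 17.3, σ_y = 145.0 → σ = 331 MPa, n = 0.439
The minimum is copper at n = 0.439.

copper, n = 0.439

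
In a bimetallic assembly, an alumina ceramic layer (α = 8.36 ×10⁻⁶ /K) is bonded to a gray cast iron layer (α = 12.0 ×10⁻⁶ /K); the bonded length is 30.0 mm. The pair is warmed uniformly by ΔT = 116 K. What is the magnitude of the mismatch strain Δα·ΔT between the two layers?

4.22×10⁻⁴

Δα = |8.36 − 12.0|×10⁻⁶/K = 3.64×10⁻⁶/K.
Mismatch strain = Δα·ΔT = 3.64×10⁻⁶ × 116.0 = 4.22×10⁻⁴.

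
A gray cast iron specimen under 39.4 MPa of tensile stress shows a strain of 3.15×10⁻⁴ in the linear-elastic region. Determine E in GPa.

E = σ/ε = 39.4 MPa / 3.15×10⁻⁴ = 125100 MPa = 125 GPa.

125 GPa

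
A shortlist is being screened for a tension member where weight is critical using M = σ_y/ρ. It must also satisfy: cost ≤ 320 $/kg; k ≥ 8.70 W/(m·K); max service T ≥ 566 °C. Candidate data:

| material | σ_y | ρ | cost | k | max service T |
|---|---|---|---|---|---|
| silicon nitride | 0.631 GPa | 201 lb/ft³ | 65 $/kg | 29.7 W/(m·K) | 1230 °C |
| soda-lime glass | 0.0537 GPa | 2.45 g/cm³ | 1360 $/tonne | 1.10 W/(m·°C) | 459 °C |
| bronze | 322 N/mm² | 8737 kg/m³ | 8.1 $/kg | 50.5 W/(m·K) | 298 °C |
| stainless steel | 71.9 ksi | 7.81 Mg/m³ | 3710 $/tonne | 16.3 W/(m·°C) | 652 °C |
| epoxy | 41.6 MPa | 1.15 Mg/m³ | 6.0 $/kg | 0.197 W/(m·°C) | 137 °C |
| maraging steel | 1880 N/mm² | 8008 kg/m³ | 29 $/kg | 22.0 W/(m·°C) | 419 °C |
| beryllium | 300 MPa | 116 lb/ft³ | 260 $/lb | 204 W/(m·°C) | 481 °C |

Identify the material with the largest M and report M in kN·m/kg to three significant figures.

Screen on constraints: cost ≤ 320 $/kg; k ≥ 8.70 W/(m·K); max service T ≥ 566 °C. Survivors: silicon nitride, stainless steel.
Convert each candidate to consistent units, then evaluate M:
  silicon nitride: σ_y = 631.0 MPa, ρ = 3220 kg/m³
  stainless steel: σ_y = 495.7 MPa, ρ = 7810 kg/m³
  silicon nitride: M = 196 kN·m/kg
  stainless steel: M = 63.5 kN·m/kg
Silicon nitride ranks first.

silicon nitride, M = 196 kN·m/kg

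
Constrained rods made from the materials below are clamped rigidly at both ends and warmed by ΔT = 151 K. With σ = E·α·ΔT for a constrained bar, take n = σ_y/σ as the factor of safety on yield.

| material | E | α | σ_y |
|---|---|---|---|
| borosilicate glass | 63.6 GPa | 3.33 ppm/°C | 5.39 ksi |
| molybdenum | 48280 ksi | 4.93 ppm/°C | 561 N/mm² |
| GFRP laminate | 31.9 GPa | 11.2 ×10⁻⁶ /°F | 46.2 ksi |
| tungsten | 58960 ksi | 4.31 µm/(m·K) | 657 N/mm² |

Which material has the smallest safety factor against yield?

With everything in SI (GPa, ×10⁻⁶/K, MPa):
  borosilicate glass: E = 63.60, α = 3.33, σ_y = 37.16 → σ = 32.0 MPa, n = 1.16
  molybdenum: E = 332.9, α = 4.93, σ_y = 561.0 → σ = 248 MPa, n = 2.26
  GFRP laminate: E = 31.90, α = 20.2, σ_y = 318.5 → σ = 97.1 MPa, n = 3.28
  tungsten: E = 406.5, α = 4.31, σ_y = 657.0 → σ = 265 MPa, n = 2.48
Borosilicate glass has the lowest safety factor, n = 1.16.

borosilicate glass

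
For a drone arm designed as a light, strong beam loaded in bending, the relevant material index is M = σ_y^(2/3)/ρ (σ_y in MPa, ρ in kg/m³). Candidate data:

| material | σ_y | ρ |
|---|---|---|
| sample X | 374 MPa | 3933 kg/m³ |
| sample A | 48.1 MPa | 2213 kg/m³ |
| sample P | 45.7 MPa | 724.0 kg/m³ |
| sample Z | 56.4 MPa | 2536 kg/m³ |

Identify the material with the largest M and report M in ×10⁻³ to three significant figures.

sample P, M = 17.7×10⁻³

Computing M directly (units already consistent):
  sample P: M = 17.7×10⁻³
  sample X: M = 13.2×10⁻³
  sample A: M = 5.98×10⁻³
  sample Z: M = 5.80×10⁻³
Sample P has the largest M.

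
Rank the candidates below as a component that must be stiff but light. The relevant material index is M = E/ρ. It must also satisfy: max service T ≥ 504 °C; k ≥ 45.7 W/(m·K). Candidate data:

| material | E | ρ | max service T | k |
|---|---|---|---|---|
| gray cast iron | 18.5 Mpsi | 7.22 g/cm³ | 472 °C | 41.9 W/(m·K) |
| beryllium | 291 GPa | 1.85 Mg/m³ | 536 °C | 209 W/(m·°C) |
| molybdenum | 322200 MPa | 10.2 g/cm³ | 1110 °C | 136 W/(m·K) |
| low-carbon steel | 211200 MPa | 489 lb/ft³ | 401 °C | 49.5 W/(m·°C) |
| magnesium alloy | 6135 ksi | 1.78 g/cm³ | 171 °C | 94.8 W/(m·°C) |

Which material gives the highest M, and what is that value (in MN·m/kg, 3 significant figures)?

beryllium, M = 157 MN·m/kg

Screen on constraints: max service T ≥ 504 °C; k ≥ 45.7 W/(m·K). Survivors: beryllium, molybdenum.
After converting to SI:
  beryllium: E = 291.0 GPa, ρ = 1850 kg/m³
  molybdenum: E = 322.2 GPa, ρ = 10200 kg/m³
  beryllium: M = 157 MN·m/kg
  molybdenum: M = 31.6 MN·m/kg
Beryllium ranks first.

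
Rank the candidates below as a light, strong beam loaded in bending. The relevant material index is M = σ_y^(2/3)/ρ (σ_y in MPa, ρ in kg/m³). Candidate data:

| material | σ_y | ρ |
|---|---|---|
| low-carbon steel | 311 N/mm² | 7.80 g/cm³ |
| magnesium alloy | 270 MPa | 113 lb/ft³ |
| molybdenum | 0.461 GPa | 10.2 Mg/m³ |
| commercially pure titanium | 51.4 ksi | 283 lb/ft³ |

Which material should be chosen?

magnesium alloy

Convert each candidate to consistent units, then evaluate M:
  low-carbon steel: σ_y = 311.0 MPa, ρ = 7800 kg/m³
  magnesium alloy: σ_y = 270.0 MPa, ρ = 1810 kg/m³
  molybdenum: σ_y = 461.0 MPa, ρ = 10200 kg/m³
  commercially pure titanium: σ_y = 354.4 MPa, ρ = 4533 kg/m³
  magnesium alloy: M = 23.1×10⁻³
  commercially pure titanium: M = 11.0×10⁻³
  low-carbon steel: M = 5.88×10⁻³
  molybdenum: M = 5.85×10⁻³
Magnesium alloy ranks first.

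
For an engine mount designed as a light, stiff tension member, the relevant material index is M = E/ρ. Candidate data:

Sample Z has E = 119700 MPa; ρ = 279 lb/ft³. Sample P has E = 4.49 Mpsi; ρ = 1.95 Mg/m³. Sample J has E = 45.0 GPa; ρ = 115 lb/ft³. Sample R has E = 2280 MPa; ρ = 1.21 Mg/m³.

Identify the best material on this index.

After converting to SI:
  sample Z: E = 119.7 GPa, ρ = 4469 kg/m³
  sample P: E = 30.96 GPa, ρ = 1950 kg/m³
  sample J: E = 45.00 GPa, ρ = 1842 kg/m³
  sample R: E = 2.280 GPa, ρ = 1210 kg/m³
  sample Z: M = 26.8 MN·m/kg
  sample J: M = 24.4 MN·m/kg
  sample P: M = 15.9 MN·m/kg
  sample R: M = 1.88 MN·m/kg
Sample Z has the largest M.

sample Z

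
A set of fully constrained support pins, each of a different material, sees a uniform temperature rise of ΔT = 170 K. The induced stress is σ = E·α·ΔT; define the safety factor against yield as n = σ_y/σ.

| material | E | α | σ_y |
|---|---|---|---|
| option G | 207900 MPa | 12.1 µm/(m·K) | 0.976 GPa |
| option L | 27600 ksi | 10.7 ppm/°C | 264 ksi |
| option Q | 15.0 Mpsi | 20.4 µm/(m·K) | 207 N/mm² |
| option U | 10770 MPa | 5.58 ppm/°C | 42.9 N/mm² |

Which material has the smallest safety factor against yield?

With everything in SI (GPa, ×10⁻⁶/K, MPa):
  option G: E = 207.9, α = 12.1, σ_y = 976.0 → σ = 428 MPa, n = 2.28
  option L: E = 190.3, α = 10.7, σ_y = 1820 → σ = 346 MPa, n = 5.26
  option Q: E = 103.4, α = 20.4, σ_y = 207.0 → σ = 359 MPa, n = 0.577
  option U: E = 10.77, α = 5.58, σ_y = 42.90 → σ = 10.2 MPa, n = 4.20
Smallest n: option Q with n = 0.577.

option Q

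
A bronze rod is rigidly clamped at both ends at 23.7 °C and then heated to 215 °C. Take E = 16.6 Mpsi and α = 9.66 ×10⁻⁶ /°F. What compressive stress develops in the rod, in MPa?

381 MPa

E = 16.6 Mpsi = 114.5 GPa.
α = 9.66×10⁻⁶/°F × 9/5 = 17.4×10⁻⁶/K.
ΔT = 191.3 K. Constrained thermal stress σ = E·α·ΔT = 114.5×10³ MPa × 17.4×10⁻⁶ × 191.3 = 381 MPa (compressive).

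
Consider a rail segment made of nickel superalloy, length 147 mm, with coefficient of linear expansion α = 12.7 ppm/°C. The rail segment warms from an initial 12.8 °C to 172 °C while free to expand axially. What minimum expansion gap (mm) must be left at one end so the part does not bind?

ΔT = 172 − 12.8 = 159.2 K.
ΔL = α·L₀·ΔT = 12.7×10⁻⁶ × 147 mm × 159.2 K = 0.297 mm.

0.297 mm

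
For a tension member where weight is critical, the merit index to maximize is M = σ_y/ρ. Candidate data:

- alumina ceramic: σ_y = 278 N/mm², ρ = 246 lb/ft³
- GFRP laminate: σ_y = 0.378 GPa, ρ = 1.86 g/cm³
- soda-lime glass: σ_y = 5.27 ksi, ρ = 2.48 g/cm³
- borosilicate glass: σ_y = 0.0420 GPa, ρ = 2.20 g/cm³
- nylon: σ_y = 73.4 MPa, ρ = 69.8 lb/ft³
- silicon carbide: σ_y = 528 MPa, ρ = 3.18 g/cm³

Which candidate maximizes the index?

GFRP laminate

Convert each candidate to consistent units, then evaluate M:
  alumina ceramic: σ_y = 278.0 MPa, ρ = 3941 kg/m³
  GFRP laminate: σ_y = 378.0 MPa, ρ = 1860 kg/m³
  soda-lime glass: σ_y = 36.34 MPa, ρ = 2480 kg/m³
  borosilicate glass: σ_y = 42.00 MPa, ρ = 2200 kg/m³
  nylon: σ_y = 73.40 MPa, ρ = 1118 kg/m³
  silicon carbide: σ_y = 528.0 MPa, ρ = 3180 kg/m³
  GFRP laminate: M = 203 kN·m/kg
  silicon carbide: M = 166 kN·m/kg
  alumina ceramic: M = 70.5 kN·m/kg
  nylon: M = 65.6 kN·m/kg
  borosilicate glass: M = 19.1 kN·m/kg
  soda-lime glass: M = 14.7 kN·m/kg
GFRP laminate ranks first.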